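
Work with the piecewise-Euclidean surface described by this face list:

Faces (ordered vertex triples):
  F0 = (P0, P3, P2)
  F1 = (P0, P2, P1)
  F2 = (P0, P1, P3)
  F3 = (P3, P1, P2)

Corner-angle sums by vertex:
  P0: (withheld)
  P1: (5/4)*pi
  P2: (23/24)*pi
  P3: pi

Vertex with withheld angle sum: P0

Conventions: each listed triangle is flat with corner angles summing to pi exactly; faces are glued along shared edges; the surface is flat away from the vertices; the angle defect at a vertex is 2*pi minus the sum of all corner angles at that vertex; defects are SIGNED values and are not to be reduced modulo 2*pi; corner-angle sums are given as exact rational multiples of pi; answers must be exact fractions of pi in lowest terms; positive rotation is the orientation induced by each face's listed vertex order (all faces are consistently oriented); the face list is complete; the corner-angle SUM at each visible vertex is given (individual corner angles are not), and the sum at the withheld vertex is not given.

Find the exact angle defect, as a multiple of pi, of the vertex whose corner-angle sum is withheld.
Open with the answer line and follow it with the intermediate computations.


Answer: defect(P0) = (29/24)*pi

V = 4, E = 6, F = 4; chi = V - E + F = 2
Gauss-Bonnet: total defect = 2*pi*chi = 4*pi; visible defects sum to (67/24)*pi


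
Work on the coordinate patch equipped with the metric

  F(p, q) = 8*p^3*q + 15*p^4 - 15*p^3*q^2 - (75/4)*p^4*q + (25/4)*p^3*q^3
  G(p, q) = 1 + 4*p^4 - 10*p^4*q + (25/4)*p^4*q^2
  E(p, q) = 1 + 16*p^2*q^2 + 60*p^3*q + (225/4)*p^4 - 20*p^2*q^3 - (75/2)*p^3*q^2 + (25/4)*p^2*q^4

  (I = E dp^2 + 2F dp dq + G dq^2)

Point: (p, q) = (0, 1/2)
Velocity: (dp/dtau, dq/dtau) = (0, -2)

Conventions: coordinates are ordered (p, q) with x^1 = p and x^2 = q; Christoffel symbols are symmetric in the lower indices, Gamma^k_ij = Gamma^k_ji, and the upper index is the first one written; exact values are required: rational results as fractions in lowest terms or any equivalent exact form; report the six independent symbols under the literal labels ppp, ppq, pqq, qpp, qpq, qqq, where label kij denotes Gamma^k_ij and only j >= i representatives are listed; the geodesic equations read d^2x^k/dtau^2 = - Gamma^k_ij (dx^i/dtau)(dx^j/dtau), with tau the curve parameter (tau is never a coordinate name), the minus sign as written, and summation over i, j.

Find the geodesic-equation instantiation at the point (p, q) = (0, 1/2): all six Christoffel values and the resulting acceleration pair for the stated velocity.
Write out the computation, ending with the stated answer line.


E = 1, F = 0, G = 1 at the point
E_p = 0, E_q = 0, F_p = 0, F_q = 0, G_p = 0, G_q = 0
EG - F^2 = 1;  g^inv = (1) * [[1, 0], [0, 1]]
first-kind symbols [ij,l] = (1/2)(d_i g_jl + d_j g_il - d_l g_ij): [pp,p] = E_p/2 = 0, [pp,q] = F_p - E_q/2 = 0, [pq,p] = E_q/2 = 0, [pq,q] = G_p/2 = 0, [qq,p] = F_q - G_p/2 = 0, [qq,q] = G_q/2 = 0
Gamma^p_ij = (G*[ij,p] - F*[ij,q])/(EG - F^2), Gamma^q_ij = (E*[ij,q] - F*[ij,p])/(EG - F^2)
Gamma_ppp = 0, Gamma_ppq = 0, Gamma_pqq = 0, Gamma_qpp = 0, Gamma_qpq = 0, Gamma_qqq = 0
d^2p/dtau^2 = -(Gamma_ppp*(0)^2 + 2*Gamma_ppq*(0)*(-2) + Gamma_pqq*(-2)^2) = 0
d^2q/dtau^2 = -(Gamma_qpp*(0)^2 + 2*Gamma_qpq*(0)*(-2) + Gamma_qqq*(-2)^2) = 0

Answer: Gamma_ppp = 0, Gamma_ppq = 0, Gamma_pqq = 0, Gamma_qpp = 0, Gamma_qpq = 0, Gamma_qqq = 0; accelerations (d^2p/dtau^2, d^2q/dtau^2) = (0, 0)


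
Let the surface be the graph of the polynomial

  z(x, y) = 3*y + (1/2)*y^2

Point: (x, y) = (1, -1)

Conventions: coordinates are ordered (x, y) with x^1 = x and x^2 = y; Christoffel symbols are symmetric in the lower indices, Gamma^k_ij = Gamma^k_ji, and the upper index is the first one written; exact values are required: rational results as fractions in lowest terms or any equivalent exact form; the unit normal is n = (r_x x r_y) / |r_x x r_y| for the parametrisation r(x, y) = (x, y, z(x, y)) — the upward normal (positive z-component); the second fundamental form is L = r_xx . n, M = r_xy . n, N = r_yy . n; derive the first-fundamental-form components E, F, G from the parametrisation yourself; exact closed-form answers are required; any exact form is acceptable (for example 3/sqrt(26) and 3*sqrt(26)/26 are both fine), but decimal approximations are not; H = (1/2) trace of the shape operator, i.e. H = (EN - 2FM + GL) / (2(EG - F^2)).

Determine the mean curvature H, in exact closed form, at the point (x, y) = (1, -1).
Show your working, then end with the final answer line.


z_x = 0, z_y = 2, z_xx = 0, z_xy = 0, z_yy = 1
E = 1, F = 0, G = 5; answer radicand W^2 = 5
unnormalised second-form numerators: l = 0, m = 0, n = 1; L = l/sqrt(5), and similarly M = m/sqrt(W^2), N = n/sqrt(W^2)
H = (E*n - 2*F*m + G*l) / (2*(EG - F^2)*sqrt(W^2)); E*n - 2*F*m + G*l = 1, EG - F^2 = 5, so H = (1/10)/sqrt(5)

Answer: H = sqrt(5)/50


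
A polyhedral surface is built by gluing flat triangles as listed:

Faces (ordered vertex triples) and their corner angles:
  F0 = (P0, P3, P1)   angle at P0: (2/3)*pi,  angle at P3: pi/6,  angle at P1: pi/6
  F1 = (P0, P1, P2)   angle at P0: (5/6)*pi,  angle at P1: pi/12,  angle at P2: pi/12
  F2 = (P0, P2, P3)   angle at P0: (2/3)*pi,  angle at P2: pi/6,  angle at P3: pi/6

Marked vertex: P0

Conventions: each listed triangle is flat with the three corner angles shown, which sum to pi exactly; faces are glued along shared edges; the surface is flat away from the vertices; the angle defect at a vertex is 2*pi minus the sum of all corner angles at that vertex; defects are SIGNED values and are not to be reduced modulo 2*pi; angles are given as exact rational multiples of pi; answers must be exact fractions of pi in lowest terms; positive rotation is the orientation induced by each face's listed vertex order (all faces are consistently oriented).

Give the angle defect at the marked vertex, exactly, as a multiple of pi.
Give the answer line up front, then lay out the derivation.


Answer: defect(P0) = -pi/6

Sum of corner angles at P0: (13/6)*pi
defect = 2*pi - (13/6)*pi


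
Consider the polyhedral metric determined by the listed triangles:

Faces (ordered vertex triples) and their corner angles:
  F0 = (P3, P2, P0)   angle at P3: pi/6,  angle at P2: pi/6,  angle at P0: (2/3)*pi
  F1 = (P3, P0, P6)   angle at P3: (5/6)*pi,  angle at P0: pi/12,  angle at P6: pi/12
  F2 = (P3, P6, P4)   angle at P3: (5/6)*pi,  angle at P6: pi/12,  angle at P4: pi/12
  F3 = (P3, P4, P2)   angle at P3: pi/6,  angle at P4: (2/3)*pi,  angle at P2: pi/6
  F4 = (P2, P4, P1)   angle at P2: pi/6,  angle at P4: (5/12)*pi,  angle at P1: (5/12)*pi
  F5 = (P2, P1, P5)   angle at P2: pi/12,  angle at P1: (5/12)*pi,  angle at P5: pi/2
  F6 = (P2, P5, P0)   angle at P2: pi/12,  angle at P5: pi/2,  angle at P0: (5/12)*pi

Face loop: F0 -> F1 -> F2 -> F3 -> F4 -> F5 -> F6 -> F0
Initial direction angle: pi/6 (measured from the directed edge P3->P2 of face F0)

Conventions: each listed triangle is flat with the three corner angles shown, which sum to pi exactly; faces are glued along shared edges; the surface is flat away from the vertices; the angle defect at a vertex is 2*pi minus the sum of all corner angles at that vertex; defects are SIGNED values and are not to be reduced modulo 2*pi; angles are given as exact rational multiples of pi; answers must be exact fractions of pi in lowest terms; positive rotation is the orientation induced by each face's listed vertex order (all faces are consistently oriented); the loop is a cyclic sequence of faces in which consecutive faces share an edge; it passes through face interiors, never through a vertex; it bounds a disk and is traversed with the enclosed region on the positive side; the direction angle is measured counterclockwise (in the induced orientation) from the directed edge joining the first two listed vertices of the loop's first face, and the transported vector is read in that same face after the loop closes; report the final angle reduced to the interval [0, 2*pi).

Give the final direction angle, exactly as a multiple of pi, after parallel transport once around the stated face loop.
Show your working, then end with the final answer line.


enclosed vertex P2: corner angles sum to (2/3)*pi, defect = 2*pi - (2/3)*pi = (4/3)*pi
enclosed vertex P3: corner angles sum to 2*pi, defect = 2*pi - 2*pi = 0
the rotation equals the total enclosed defect, so the final angle is initial + defects (mod 2*pi)
final angle = pi/6 + (4/3)*pi = (3/2)*pi (mod 2*pi)

Answer: final direction angle = (3/2)*pi


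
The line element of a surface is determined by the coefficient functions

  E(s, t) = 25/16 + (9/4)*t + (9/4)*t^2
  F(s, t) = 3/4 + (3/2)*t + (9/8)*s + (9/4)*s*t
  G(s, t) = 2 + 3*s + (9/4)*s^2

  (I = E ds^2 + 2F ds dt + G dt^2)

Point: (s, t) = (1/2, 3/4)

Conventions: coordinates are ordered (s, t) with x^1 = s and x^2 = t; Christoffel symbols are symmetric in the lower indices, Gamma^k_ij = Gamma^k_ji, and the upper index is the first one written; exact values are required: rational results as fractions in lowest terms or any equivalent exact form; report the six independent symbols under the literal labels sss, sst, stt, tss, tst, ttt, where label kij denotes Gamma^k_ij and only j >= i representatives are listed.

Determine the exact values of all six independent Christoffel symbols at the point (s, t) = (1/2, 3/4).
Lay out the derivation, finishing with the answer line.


E = 289/64, F = 105/32, G = 65/16 at the point
E_s = 0, E_t = 45/8, F_s = 45/16, F_t = 21/8, G_s = 21/4, G_t = 0
EG - F^2 = 485/64;  g^inv = (64/485) * [[65/16, -105/32], [-105/32, 289/64]]
first-kind symbols [ij,l] = (1/2)(d_i g_jl + d_j g_il - d_l g_ij): [ss,s] = E_s/2 = 0, [ss,t] = F_s - E_t/2 = 0, [st,s] = E_t/2 = 45/16, [st,t] = G_s/2 = 21/8, [tt,s] = F_t - G_s/2 = 0, [tt,t] = G_t/2 = 0
Gamma^s_ij = (G*[ij,s] - F*[ij,t])/(EG - F^2), Gamma^t_ij = (E*[ij,t] - F*[ij,s])/(EG - F^2)

Answer: Gamma_sss = 0, Gamma_sst = 36/97, Gamma_stt = 0, Gamma_tss = 0, Gamma_tst = 168/485, Gamma_ttt = 0


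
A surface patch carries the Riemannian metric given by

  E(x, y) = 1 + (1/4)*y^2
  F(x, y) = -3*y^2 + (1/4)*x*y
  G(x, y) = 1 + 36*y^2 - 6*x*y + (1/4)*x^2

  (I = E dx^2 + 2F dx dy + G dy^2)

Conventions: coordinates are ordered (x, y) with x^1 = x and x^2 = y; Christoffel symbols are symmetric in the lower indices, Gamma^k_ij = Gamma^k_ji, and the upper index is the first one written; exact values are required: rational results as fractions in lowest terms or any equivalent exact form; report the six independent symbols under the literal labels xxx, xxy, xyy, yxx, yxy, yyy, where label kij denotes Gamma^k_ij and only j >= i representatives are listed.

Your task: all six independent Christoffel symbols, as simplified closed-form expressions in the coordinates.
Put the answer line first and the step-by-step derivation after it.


Answer: Gamma_xxx = 0, Gamma_xxy = y/(x^2 - 24*x*y + 145*y^2 + 4), Gamma_xyy = -12*y/(x^2 - 24*x*y + 145*y^2 + 4), Gamma_yxx = 0, Gamma_yxy = (x - 12*y)/(x^2 - 24*x*y + 145*y^2 + 4), Gamma_yyy = (-12*x + 144*y)/(x^2 - 24*x*y + 145*y^2 + 4)

E = 1 + (1/4)*y^2; F = -3*y^2 + (1/4)*x*y; G = 1 + 36*y^2 - 6*x*y + (1/4)*x^2
Gamma^k_ij = (1/2) g^{kl} (d_i g_jl + d_j g_il - d_l g_ij), with g^inv = (1/(EG-F^2)) [[G, -F], [-F, E]]
first partials: E_x = 0, E_y = (1/2)*y, F_x = (1/4)*y, F_y = -6*y + (1/4)*x, G_x = -6*y + (1/2)*x, G_y = 72*y - 6*x
D = EG - F^2 = 1 + (145/4)*y^2 - 6*x*y + (1/4)*x^2
expanded: Gamma^x_xx = (G E_x - 2F F_x + F E_y)/(2D), Gamma^x_xy = (G E_y - F G_x)/(2D), Gamma^x_yy = (2G F_y - G G_x - F G_y)/(2D), Gamma^y_xx = (2E F_x - E E_y - F E_x)/(2D), Gamma^y_xy = (E G_x - F E_y)/(2D), Gamma^y_yy = (E G_y - 2F F_y + F G_x)/(2D); substitute and cancel common factors


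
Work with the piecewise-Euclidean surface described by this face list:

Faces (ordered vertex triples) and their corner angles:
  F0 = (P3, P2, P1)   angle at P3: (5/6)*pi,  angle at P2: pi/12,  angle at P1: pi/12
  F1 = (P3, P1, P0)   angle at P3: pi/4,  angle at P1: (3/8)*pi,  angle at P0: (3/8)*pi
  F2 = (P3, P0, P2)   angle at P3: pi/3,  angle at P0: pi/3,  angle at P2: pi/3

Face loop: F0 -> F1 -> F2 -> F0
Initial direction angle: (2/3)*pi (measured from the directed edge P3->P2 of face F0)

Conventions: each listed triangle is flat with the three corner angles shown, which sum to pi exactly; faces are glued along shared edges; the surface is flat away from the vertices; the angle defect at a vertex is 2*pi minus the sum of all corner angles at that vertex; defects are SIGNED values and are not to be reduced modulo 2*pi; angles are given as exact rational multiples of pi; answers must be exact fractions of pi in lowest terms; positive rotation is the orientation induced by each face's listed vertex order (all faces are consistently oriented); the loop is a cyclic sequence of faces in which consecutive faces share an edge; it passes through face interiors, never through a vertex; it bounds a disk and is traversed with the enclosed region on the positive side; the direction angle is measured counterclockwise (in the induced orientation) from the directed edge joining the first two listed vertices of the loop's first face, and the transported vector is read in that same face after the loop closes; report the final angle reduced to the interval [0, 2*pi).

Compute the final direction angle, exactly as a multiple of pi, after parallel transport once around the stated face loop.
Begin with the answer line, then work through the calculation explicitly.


Answer: final direction angle = (5/4)*pi

enclosed vertex P3: corner angles sum to (17/12)*pi, defect = 2*pi - (17/12)*pi = (7/12)*pi
holonomy = initial angle + sum of enclosed defects (mod 2*pi), positive in the induced orientation
final angle = (2/3)*pi + (7/12)*pi = (5/4)*pi (mod 2*pi)


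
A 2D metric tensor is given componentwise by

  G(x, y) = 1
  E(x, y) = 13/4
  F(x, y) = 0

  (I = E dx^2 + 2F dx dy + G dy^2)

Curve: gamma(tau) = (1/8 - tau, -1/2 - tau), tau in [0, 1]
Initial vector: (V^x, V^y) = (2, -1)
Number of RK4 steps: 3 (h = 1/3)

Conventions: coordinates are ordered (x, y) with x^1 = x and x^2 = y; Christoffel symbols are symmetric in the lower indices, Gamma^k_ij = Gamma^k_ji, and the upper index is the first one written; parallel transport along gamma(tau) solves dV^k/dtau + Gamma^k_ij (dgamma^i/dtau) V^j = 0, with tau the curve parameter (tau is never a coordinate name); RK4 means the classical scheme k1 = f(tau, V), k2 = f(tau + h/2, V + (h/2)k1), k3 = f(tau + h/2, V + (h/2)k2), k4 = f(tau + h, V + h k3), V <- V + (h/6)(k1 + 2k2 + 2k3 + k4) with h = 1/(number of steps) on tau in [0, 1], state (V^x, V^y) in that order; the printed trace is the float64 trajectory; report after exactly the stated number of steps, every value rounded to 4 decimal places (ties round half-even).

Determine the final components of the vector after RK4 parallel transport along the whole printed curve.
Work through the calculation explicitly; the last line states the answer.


gamma'(tau) = (-1, -1); f(tau, V)^k = -Gamma^k_ij(gamma(tau)) gamma'^i(tau) V^j; h = 1/3; intermediate values shown to 6 dp
curve data and Christoffel symbols at the stage parameters:
  tau = 0.000000: gamma = (0.125000, -0.500000), gamma' = (-1.000000, -1.000000); Gamma_xxx = 0.000000, Gamma_xxy = 0.000000, Gamma_xyy = 0.000000, Gamma_yxx = 0.000000, Gamma_yxy = 0.000000, Gamma_yyy = 0.000000
  tau = 0.166667: gamma = (-0.041667, -0.666667), gamma' = (-1.000000, -1.000000); Gamma_xxx = 0.000000, Gamma_xxy = 0.000000, Gamma_xyy = 0.000000, Gamma_yxx = 0.000000, Gamma_yxy = 0.000000, Gamma_yyy = 0.000000
  tau = 0.333333: gamma = (-0.208333, -0.833333), gamma' = (-1.000000, -1.000000); Gamma_xxx = 0.000000, Gamma_xxy = 0.000000, Gamma_xyy = 0.000000, Gamma_yxx = 0.000000, Gamma_yxy = 0.000000, Gamma_yyy = 0.000000
  tau = 0.500000: gamma = (-0.375000, -1.000000), gamma' = (-1.000000, -1.000000); Gamma_xxx = 0.000000, Gamma_xxy = 0.000000, Gamma_xyy = 0.000000, Gamma_yxx = 0.000000, Gamma_yxy = 0.000000, Gamma_yyy = 0.000000
  tau = 0.666667: gamma = (-0.541667, -1.166667), gamma' = (-1.000000, -1.000000); Gamma_xxx = 0.000000, Gamma_xxy = 0.000000, Gamma_xyy = 0.000000, Gamma_yxx = 0.000000, Gamma_yxy = 0.000000, Gamma_yyy = 0.000000
  tau = 0.833333: gamma = (-0.708333, -1.333333), gamma' = (-1.000000, -1.000000); Gamma_xxx = 0.000000, Gamma_xxy = 0.000000, Gamma_xyy = 0.000000, Gamma_yxx = 0.000000, Gamma_yxy = 0.000000, Gamma_yyy = 0.000000
  tau = 1.000000: gamma = (-0.875000, -1.500000), gamma' = (-1.000000, -1.000000); Gamma_xxx = 0.000000, Gamma_xxy = 0.000000, Gamma_xyy = 0.000000, Gamma_yxx = 0.000000, Gamma_yxy = 0.000000, Gamma_yyy = 0.000000
step 0: V^x = 2.0000, V^y = -1.0000
step 1: k1 = (0.000000, 0.000000), k2 = (0.000000, 0.000000), k3 = (0.000000, 0.000000), k4 = (0.000000, 0.000000); V <- V + (h/6)(k1 + 2k2 + 2k3 + k4): V^x = 2.0000, V^y = -1.0000
step 2: k1 = (0.000000, 0.000000), k2 = (0.000000, 0.000000), k3 = (0.000000, 0.000000), k4 = (0.000000, 0.000000); V <- V + (h/6)(k1 + 2k2 + 2k3 + k4): V^x = 2.0000, V^y = -1.0000
step 3: k1 = (0.000000, 0.000000), k2 = (0.000000, 0.000000), k3 = (0.000000, 0.000000), k4 = (0.000000, 0.000000); V <- V + (h/6)(k1 + 2k2 + 2k3 + k4): V^x = 2.0000, V^y = -1.0000

Answer: V^x = 2.0000, V^y = -1.0000


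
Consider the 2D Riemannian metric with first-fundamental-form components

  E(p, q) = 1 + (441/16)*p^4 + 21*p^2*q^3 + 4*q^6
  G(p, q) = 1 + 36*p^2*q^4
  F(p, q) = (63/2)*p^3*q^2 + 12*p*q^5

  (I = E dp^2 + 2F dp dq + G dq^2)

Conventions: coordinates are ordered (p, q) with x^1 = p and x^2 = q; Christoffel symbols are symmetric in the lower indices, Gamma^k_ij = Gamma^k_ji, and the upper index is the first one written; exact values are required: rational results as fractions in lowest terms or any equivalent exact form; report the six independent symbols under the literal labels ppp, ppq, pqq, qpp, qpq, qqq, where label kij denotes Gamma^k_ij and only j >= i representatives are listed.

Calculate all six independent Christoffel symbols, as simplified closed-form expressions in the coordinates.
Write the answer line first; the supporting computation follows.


Answer: Gamma_ppp = (882*p^3 + 336*p*q^3)/(441*p^4 + 576*p^2*q^4 + 336*p^2*q^3 + 64*q^6 + 16), Gamma_ppq = (504*p^2*q^2 + 192*q^5)/(441*p^4 + 576*p^2*q^4 + 336*p^2*q^3 + 64*q^6 + 16), Gamma_pqq = (1008*p^3*q + 384*p*q^4)/(441*p^4 + 576*p^2*q^4 + 336*p^2*q^3 + 64*q^6 + 16), Gamma_qpp = 1008*p^2*q^2/(441*p^4 + 576*p^2*q^4 + 336*p^2*q^3 + 64*q^6 + 16), Gamma_qpq = 576*p*q^4/(441*p^4 + 576*p^2*q^4 + 336*p^2*q^3 + 64*q^6 + 16), Gamma_qqq = 1152*p^2*q^3/(441*p^4 + 576*p^2*q^4 + 336*p^2*q^3 + 64*q^6 + 16)

E = 1 + (441/16)*p^4 + 21*p^2*q^3 + 4*q^6; F = (63/2)*p^3*q^2 + 12*p*q^5; G = 1 + 36*p^2*q^4
Gamma^k_ij = (1/2) g^{kl} (d_i g_jl + d_j g_il - d_l g_ij), with g^inv = (1/(EG-F^2)) [[G, -F], [-F, E]]
first partials: E_p = (441/4)*p^3 + 42*p*q^3, E_q = 63*p^2*q^2 + 24*q^5, F_p = (189/2)*p^2*q^2 + 12*q^5, F_q = 63*p^3*q + 60*p*q^4, G_p = 72*p*q^4, G_q = 144*p^2*q^3
D = EG - F^2 = 1 + (441/16)*p^4 + 21*p^2*q^3 + 4*q^6 + 36*p^2*q^4
expanded: Gamma^p_pp = (G E_p - 2F F_p + F E_q)/(2D), Gamma^p_pq = (G E_q - F G_p)/(2D), Gamma^p_qq = (2G F_q - G G_p - F G_q)/(2D), Gamma^q_pp = (2E F_p - E E_q - F E_p)/(2D), Gamma^q_pq = (E G_p - F E_q)/(2D), Gamma^q_qq = (E G_q - 2F F_q + F G_p)/(2D); substitute and cancel common factors


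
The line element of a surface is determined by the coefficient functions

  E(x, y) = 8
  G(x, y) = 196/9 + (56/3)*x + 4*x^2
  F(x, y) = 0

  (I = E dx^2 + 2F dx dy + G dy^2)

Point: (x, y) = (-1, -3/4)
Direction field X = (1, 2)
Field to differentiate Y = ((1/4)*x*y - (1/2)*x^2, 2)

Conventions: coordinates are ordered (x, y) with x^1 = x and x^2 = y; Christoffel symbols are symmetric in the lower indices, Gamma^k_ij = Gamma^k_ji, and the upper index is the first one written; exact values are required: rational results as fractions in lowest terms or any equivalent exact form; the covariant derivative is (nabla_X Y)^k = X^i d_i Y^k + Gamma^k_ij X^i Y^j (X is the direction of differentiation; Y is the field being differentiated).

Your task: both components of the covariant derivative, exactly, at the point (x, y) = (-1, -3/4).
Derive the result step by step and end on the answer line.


E = 8, F = 0, G = 64/9 at the point
E_x = 0, E_y = 0, F_x = 0, F_y = 0, G_x = 32/3, G_y = 0
EG - F^2 = 512/9;  g^inv = (9/512) * [[64/9, 0], [0, 8]]
first-kind symbols [ij,l] = (1/2)(d_i g_jl + d_j g_il - d_l g_ij): [xx,x] = E_x/2 = 0, [xx,y] = F_x - E_y/2 = 0, [xy,x] = E_y/2 = 0, [xy,y] = G_x/2 = 16/3, [yy,x] = F_y - G_x/2 = -16/3, [yy,y] = G_y/2 = 0
Gamma^x_ij = (G*[ij,x] - F*[ij,y])/(EG - F^2), Gamma^y_ij = (E*[ij,y] - F*[ij,x])/(EG - F^2)
Gamma_xxx = 0, Gamma_xxy = 0, Gamma_xyy = -2/3, Gamma_yxx = 0, Gamma_yxy = 3/4, Gamma_yyy = 0
X = (1, 2), Y = (-5/16, 2) at the point

Answer: (nabla_X Y)^x = -113/48, (nabla_X Y)^y = 33/32


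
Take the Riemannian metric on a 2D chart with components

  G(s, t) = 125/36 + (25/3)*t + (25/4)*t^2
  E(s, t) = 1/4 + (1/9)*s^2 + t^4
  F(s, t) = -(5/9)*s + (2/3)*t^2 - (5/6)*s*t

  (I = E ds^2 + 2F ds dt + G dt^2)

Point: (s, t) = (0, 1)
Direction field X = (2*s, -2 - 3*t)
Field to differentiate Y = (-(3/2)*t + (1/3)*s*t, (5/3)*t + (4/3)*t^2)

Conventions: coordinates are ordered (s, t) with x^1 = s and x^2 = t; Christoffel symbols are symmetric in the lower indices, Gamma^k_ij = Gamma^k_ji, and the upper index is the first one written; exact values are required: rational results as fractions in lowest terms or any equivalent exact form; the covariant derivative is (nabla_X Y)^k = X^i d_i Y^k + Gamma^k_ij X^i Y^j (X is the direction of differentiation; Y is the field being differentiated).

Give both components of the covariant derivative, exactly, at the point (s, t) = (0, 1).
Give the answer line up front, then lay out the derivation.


Answer: (nabla_X Y)^s = 25895/3186, (nabla_X Y)^t = -32225/1062

E = 5/4, F = 2/3, G = 325/18 at the point
E_s = 0, E_t = 4, F_s = -25/18, F_t = 4/3, G_s = 0, G_t = 125/6
EG - F^2 = 177/8;  g^inv = (8/177) * [[325/18, -2/3], [-2/3, 5/4]]
first-kind symbols [ij,l] = (1/2)(d_i g_jl + d_j g_il - d_l g_ij): [ss,s] = E_s/2 = 0, [ss,t] = F_s - E_t/2 = -61/18, [st,s] = E_t/2 = 2, [st,t] = G_s/2 = 0, [tt,s] = F_t - G_s/2 = 4/3, [tt,t] = G_t/2 = 125/12
Gamma^s_ij = (G*[ij,s] - F*[ij,t])/(EG - F^2), Gamma^t_ij = (E*[ij,t] - F*[ij,s])/(EG - F^2)
Gamma_sss = 488/4779, Gamma_sst = 2600/1593, Gamma_stt = 3700/4779, Gamma_tss = -305/1593, Gamma_tst = -32/531, Gamma_ttt = 1747/3186
X = (0, -5), Y = (-3/2, 3) at the point


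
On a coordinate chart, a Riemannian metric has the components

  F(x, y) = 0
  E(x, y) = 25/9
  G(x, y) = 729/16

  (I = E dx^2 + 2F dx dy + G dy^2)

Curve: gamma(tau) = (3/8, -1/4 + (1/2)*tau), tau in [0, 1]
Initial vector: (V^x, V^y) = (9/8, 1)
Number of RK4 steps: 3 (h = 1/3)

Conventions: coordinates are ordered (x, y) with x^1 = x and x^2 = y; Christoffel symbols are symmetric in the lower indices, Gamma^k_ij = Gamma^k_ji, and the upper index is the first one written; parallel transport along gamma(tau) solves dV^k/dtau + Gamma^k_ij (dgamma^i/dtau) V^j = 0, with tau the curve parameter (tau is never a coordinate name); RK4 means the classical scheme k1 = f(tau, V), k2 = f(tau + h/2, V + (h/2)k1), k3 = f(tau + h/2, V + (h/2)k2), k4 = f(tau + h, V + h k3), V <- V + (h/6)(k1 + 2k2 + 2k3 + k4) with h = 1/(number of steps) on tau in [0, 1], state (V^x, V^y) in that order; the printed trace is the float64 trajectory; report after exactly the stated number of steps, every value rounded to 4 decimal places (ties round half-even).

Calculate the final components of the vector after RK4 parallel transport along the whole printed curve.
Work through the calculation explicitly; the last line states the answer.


gamma'(tau) = (0, 1/2); f(tau, V)^k = -Gamma^k_ij(gamma(tau)) gamma'^i(tau) V^j; h = 1/3; intermediate values shown to 6 dp
curve data and Christoffel symbols at the stage parameters:
  tau = 0.000000: gamma = (0.375000, -0.250000), gamma' = (0.000000, 0.500000); Gamma_xxx = 0.000000, Gamma_xxy = 0.000000, Gamma_xyy = 0.000000, Gamma_yxx = 0.000000, Gamma_yxy = 0.000000, Gamma_yyy = 0.000000
  tau = 0.166667: gamma = (0.375000, -0.166667), gamma' = (0.000000, 0.500000); Gamma_xxx = 0.000000, Gamma_xxy = 0.000000, Gamma_xyy = 0.000000, Gamma_yxx = 0.000000, Gamma_yxy = 0.000000, Gamma_yyy = 0.000000
  tau = 0.333333: gamma = (0.375000, -0.083333), gamma' = (0.000000, 0.500000); Gamma_xxx = 0.000000, Gamma_xxy = 0.000000, Gamma_xyy = 0.000000, Gamma_yxx = 0.000000, Gamma_yxy = 0.000000, Gamma_yyy = 0.000000
  tau = 0.500000: gamma = (0.375000, 0.000000), gamma' = (0.000000, 0.500000); Gamma_xxx = 0.000000, Gamma_xxy = 0.000000, Gamma_xyy = 0.000000, Gamma_yxx = 0.000000, Gamma_yxy = 0.000000, Gamma_yyy = 0.000000
  tau = 0.666667: gamma = (0.375000, 0.083333), gamma' = (0.000000, 0.500000); Gamma_xxx = 0.000000, Gamma_xxy = 0.000000, Gamma_xyy = 0.000000, Gamma_yxx = 0.000000, Gamma_yxy = 0.000000, Gamma_yyy = 0.000000
  tau = 0.833333: gamma = (0.375000, 0.166667), gamma' = (0.000000, 0.500000); Gamma_xxx = 0.000000, Gamma_xxy = 0.000000, Gamma_xyy = 0.000000, Gamma_yxx = 0.000000, Gamma_yxy = 0.000000, Gamma_yyy = 0.000000
  tau = 1.000000: gamma = (0.375000, 0.250000), gamma' = (0.000000, 0.500000); Gamma_xxx = 0.000000, Gamma_xxy = 0.000000, Gamma_xyy = 0.000000, Gamma_yxx = 0.000000, Gamma_yxy = 0.000000, Gamma_yyy = 0.000000
step 0: V^x = 1.1250, V^y = 1.0000
step 1: k1 = (0.000000, 0.000000), k2 = (0.000000, 0.000000), k3 = (0.000000, 0.000000), k4 = (0.000000, 0.000000); V <- V + (h/6)(k1 + 2k2 + 2k3 + k4): V^x = 1.1250, V^y = 1.0000
step 2: k1 = (0.000000, 0.000000), k2 = (0.000000, 0.000000), k3 = (0.000000, 0.000000), k4 = (0.000000, 0.000000); V <- V + (h/6)(k1 + 2k2 + 2k3 + k4): V^x = 1.1250, V^y = 1.0000
step 3: k1 = (0.000000, 0.000000), k2 = (0.000000, 0.000000), k3 = (0.000000, 0.000000), k4 = (0.000000, 0.000000); V <- V + (h/6)(k1 + 2k2 + 2k3 + k4): V^x = 1.1250, V^y = 1.0000

Answer: V^x = 1.1250, V^y = 1.0000


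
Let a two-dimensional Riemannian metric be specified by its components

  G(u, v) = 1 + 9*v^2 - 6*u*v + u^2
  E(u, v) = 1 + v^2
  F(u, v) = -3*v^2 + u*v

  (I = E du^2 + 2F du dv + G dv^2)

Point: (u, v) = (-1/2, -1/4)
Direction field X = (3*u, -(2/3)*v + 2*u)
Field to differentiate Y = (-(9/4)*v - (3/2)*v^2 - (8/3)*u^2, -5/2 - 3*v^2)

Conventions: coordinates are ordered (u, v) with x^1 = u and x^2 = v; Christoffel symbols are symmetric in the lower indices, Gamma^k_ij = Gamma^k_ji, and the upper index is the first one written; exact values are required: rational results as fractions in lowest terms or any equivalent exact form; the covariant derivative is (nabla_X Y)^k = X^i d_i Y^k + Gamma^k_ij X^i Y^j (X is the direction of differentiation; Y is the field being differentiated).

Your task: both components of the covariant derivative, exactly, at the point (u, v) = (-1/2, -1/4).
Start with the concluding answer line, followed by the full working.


Answer: (nabla_X Y)^u = -5675/2592, (nabla_X Y)^v = -4693/2592

E = 17/16, F = -1/16, G = 17/16 at the point
E_u = 0, E_v = -1/2, F_u = -1/4, F_v = 1, G_u = 1/2, G_v = -3/2
EG - F^2 = 9/8;  g^inv = (8/9) * [[17/16, 1/16], [1/16, 17/16]]
first-kind symbols [ij,l] = (1/2)(d_i g_jl + d_j g_il - d_l g_ij): [uu,u] = E_u/2 = 0, [uu,v] = F_u - E_v/2 = 0, [uv,u] = E_v/2 = -1/4, [uv,v] = G_u/2 = 1/4, [vv,u] = F_v - G_u/2 = 3/4, [vv,v] = G_v/2 = -3/4
Gamma^u_ij = (G*[ij,u] - F*[ij,v])/(EG - F^2), Gamma^v_ij = (E*[ij,v] - F*[ij,u])/(EG - F^2)
Gamma_uuu = 0, Gamma_uuv = -2/9, Gamma_uvv = 2/3, Gamma_vuu = 0, Gamma_vuv = 2/9, Gamma_vvv = -2/3
X = (-3/2, -5/6), Y = (-19/96, -43/16) at the point


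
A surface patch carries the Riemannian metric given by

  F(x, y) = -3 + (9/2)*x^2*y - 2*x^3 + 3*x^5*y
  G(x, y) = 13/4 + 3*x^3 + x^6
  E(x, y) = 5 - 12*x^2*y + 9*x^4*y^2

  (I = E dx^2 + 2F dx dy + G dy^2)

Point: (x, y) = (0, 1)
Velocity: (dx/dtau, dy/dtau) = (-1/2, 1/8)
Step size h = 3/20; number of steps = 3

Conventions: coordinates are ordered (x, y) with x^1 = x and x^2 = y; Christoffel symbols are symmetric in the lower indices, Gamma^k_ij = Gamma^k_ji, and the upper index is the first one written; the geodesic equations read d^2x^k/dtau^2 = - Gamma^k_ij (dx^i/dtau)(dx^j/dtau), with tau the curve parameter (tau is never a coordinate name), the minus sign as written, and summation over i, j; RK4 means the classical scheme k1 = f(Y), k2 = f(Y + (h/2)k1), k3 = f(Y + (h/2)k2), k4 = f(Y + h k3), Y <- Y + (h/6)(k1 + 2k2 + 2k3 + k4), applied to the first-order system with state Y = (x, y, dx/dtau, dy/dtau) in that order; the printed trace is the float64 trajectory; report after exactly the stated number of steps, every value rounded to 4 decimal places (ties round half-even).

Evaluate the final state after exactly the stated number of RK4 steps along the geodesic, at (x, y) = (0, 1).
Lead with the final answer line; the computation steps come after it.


Answer: x = -0.2284, y = 1.0589, dx/dtau = -0.5240, dy/dtau = 0.1437

f(Y) = (dx/dtau, dy/dtau, -Gamma^x_ij Y'^i Y'^j, -Gamma^y_ij Y'^i Y'^j) with the Gammas evaluated at the stage position; h = 0.150000; intermediate values shown to 6 dp
step 0: x = 0.0000, y = 1.0000, dx/dtau = -0.5000, dy/dtau = 0.1250
step 1:
  k1: at (x, y) = (0.000000, 1.000000), (dx/dtau, dy/dtau) = (-0.500000, 0.125000); Gamma_xxx = 0.000000, Gamma_xxy = 0.000000, Gamma_xyy = 0.000000, Gamma_yxx = 0.000000, Gamma_yxy = 0.000000, Gamma_yyy = 0.000000; k1 = (-0.500000, 0.125000, 0.000000, 0.000000)
  k2: at (x, y) = (-0.037500, 1.009375), (dx/dtau, dy/dtau) = (-0.500000, 0.125000); Gamma_xxx = 0.062666, Gamma_xxy = -0.001164, Gamma_xyy = 0.000000, Gamma_yxx = -0.047098, Gamma_yxy = 0.000875, Gamma_yyy = 0.000000; k2 = (-0.500000, 0.125000, -0.015812, 0.011884)
  k3: at (x, y) = (-0.037500, 1.009375), (dx/dtau, dy/dtau) = (-0.501186, 0.125891); Gamma_xxx = 0.062666, Gamma_xxy = -0.001164, Gamma_xyy = 0.000000, Gamma_yxx = -0.047098, Gamma_yxy = 0.000875, Gamma_yyy = 0.000000; k3 = (-0.501186, 0.125891, -0.015888, 0.011941)
  k4: at (x, y) = (-0.075178, 1.018884), (dx/dtau, dy/dtau) = (-0.502383, 0.126791); Gamma_xxx = 0.126914, Gamma_xxy = -0.004682, Gamma_xyy = 0.000000, Gamma_yxx = -0.095987, Gamma_yxy = 0.003541, Gamma_yyy = 0.000000; k4 = (-0.502383, 0.126791, -0.032628, 0.024677)
  Y <- Y + (h/6)(k1 + 2k2 + 2k3 + k4): x = -0.0751, y = 1.0188, dx/dtau = -0.5024, dy/dtau = 0.1268
step 2:
  k1: at (x, y) = (-0.075119, 1.018839), (dx/dtau, dy/dtau) = (-0.502401, 0.126808); Gamma_xxx = 0.126808, Gamma_xxy = -0.004675, Gamma_xyy = 0.000000, Gamma_yxx = -0.095906, Gamma_yxy = 0.003536, Gamma_yyy = 0.000000; k1 = (-0.502401, 0.126808, -0.032603, 0.024658)
  k2: at (x, y) = (-0.112799, 1.028350), (dx/dtau, dy/dtau) = (-0.504846, 0.128658); Gamma_xxx = 0.192468, Gamma_xxy = -0.010556, Gamma_xyy = 0.000000, Gamma_yxx = -0.147100, Gamma_yxy = 0.008068, Gamma_yyy = 0.000000; k2 = (-0.504846, 0.128658, -0.050425, 0.038539)
  k3: at (x, y) = (-0.112982, 1.028489), (dx/dtau, dy/dtau) = (-0.506183, 0.129699); Gamma_xxx = 0.192809, Gamma_xxy = -0.010590, Gamma_xyy = 0.000000, Gamma_yxx = -0.147370, Gamma_yxy = 0.008094, Gamma_yyy = 0.000000; k3 = (-0.506183, 0.129699, -0.050792, 0.038822)
  k4: at (x, y) = (-0.151046, 1.038294), (dx/dtau, dy/dtau) = (-0.510020, 0.132631); Gamma_xxx = 0.260772, Gamma_xxy = -0.018968, Gamma_xyy = 0.000000, Gamma_yxx = -0.202319, Gamma_yxy = 0.014716, Gamma_yyy = 0.000000; k4 = (-0.510020, 0.132631, -0.070398, 0.054618)
  Y <- Y + (h/6)(k1 + 2k2 + 2k3 + k4): x = -0.1510, y = 1.0382, dx/dtau = -0.5100, dy/dtau = 0.1327
step 3:
  k1: at (x, y) = (-0.150981, 1.038243), (dx/dtau, dy/dtau) = (-0.510037, 0.132658); Gamma_xxx = 0.260645, Gamma_xxy = -0.018951, Gamma_xyy = 0.000000, Gamma_yxx = -0.202214, Gamma_yxy = 0.014703, Gamma_yyy = 0.000000; k1 = (-0.510037, 0.132658, -0.070368, 0.054593)
  k2: at (x, y) = (-0.189234, 1.048192), (dx/dtau, dy/dtau) = (-0.515314, 0.136753); Gamma_xxx = 0.330717, Gamma_xxy = -0.029853, Gamma_xyy = 0.000000, Gamma_yxx = -0.261649, Gamma_yxy = 0.023618, Gamma_yyy = 0.000000; k2 = (-0.515314, 0.136753, -0.092029, 0.072809)
  k3: at (x, y) = (-0.189629, 1.048500), (dx/dtau, dy/dtau) = (-0.516939, 0.138119); Gamma_xxx = 0.331517, Gamma_xxy = -0.029979, Gamma_xyy = 0.000000, Gamma_yxx = -0.262344, Gamma_yxy = 0.023723, Gamma_yyy = 0.000000; k3 = (-0.516939, 0.138119, -0.092871, 0.073493)
  k4: at (x, y) = (-0.228522, 1.058961), (dx/dtau, dy/dtau) = (-0.523967, 0.143682); Gamma_xxx = 0.404828, Gamma_xxy = -0.043681, Gamma_xyy = 0.000000, Gamma_yxx = -0.328451, Gamma_yxy = 0.035440, Gamma_yyy = 0.000000; k4 = (-0.523967, 0.143682, -0.117719, 0.095510)
  Y <- Y + (h/6)(k1 + 2k2 + 2k3 + k4): x = -0.2284, y = 1.0589, dx/dtau = -0.5240, dy/dtau = 0.1437


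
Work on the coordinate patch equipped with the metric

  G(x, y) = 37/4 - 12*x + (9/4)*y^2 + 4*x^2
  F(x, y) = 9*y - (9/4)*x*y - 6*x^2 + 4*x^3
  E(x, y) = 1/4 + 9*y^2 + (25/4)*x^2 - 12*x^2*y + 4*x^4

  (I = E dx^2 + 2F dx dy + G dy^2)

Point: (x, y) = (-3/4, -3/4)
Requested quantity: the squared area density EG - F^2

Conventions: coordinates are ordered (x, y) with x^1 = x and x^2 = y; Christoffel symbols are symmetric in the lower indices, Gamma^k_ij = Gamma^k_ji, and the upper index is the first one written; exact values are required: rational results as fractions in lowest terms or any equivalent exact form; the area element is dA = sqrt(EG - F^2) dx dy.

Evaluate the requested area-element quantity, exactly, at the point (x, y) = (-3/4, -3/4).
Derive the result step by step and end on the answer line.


E = 485/32, F = -837/64, G = 1393/64; EG - F^2 = 650641/4096

Answer: EG - F^2 = 650641/4096


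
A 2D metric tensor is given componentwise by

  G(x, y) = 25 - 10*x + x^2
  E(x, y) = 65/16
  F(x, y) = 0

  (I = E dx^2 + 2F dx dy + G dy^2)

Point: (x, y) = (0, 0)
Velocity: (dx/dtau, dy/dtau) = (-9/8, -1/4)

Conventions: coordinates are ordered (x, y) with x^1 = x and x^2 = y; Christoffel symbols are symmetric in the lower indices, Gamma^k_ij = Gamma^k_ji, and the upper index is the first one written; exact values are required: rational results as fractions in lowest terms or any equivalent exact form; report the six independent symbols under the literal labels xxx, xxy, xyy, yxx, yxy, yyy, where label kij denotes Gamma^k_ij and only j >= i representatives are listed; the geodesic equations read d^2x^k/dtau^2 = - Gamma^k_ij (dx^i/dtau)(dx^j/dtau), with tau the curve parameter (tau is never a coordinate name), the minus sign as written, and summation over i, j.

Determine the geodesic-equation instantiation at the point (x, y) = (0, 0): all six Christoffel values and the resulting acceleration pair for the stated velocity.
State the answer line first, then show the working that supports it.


Answer: Gamma_xxx = 0, Gamma_xxy = 0, Gamma_xyy = 16/13, Gamma_yxx = 0, Gamma_yxy = -1/5, Gamma_yyy = 0; accelerations (d^2x/dtau^2, d^2y/dtau^2) = (-1/13, 9/80)

E = 65/16, F = 0, G = 25 at the point
E_x = 0, E_y = 0, F_x = 0, F_y = 0, G_x = -10, G_y = 0
EG - F^2 = 1625/16;  g^inv = (16/1625) * [[25, 0], [0, 65/16]]
first-kind symbols [ij,l] = (1/2)(d_i g_jl + d_j g_il - d_l g_ij): [xx,x] = E_x/2 = 0, [xx,y] = F_x - E_y/2 = 0, [xy,x] = E_y/2 = 0, [xy,y] = G_x/2 = -5, [yy,x] = F_y - G_x/2 = 5, [yy,y] = G_y/2 = 0
Gamma^x_ij = (G*[ij,x] - F*[ij,y])/(EG - F^2), Gamma^y_ij = (E*[ij,y] - F*[ij,x])/(EG - F^2)
Gamma_xxx = 0, Gamma_xxy = 0, Gamma_xyy = 16/13, Gamma_yxx = 0, Gamma_yxy = -1/5, Gamma_yyy = 0
d^2x/dtau^2 = -(Gamma_xxx*(-9/8)^2 + 2*Gamma_xxy*(-9/8)*(-1/4) + Gamma_xyy*(-1/4)^2) = -1/13
d^2y/dtau^2 = -(Gamma_yxx*(-9/8)^2 + 2*Gamma_yxy*(-9/8)*(-1/4) + Gamma_yyy*(-1/4)^2) = 9/80


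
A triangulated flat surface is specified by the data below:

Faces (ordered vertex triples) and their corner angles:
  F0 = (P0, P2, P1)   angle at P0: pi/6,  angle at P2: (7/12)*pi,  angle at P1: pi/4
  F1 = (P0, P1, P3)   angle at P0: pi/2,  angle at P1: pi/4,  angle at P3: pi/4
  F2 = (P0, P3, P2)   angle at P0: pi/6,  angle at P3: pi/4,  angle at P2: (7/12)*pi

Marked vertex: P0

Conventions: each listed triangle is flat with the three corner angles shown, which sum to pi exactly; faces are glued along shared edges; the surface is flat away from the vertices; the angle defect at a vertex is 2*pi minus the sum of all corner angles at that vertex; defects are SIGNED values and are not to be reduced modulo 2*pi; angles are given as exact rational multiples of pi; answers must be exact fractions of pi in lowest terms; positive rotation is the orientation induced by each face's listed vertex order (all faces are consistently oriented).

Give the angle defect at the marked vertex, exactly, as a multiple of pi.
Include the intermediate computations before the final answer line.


Sum of corner angles at P0: (5/6)*pi
defect = 2*pi - (5/6)*pi

Answer: defect(P0) = (7/6)*pi


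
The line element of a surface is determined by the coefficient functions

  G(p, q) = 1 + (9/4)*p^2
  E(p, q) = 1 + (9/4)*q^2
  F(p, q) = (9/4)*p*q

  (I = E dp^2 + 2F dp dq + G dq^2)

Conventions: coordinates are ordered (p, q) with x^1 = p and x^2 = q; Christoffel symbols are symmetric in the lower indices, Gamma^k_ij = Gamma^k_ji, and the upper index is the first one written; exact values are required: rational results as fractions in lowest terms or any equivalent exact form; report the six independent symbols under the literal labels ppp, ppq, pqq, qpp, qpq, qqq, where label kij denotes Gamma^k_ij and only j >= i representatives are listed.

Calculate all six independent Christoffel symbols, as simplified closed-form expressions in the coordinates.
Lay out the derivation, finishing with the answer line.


E = 1 + (9/4)*q^2; F = (9/4)*p*q; G = 1 + (9/4)*p^2
Gamma^k_ij = (1/2) g^{kl} (d_i g_jl + d_j g_il - d_l g_ij), with g^inv = (1/(EG-F^2)) [[G, -F], [-F, E]]
first partials: E_p = 0, E_q = (9/2)*q, F_p = (9/4)*q, F_q = (9/4)*p, G_p = (9/2)*p, G_q = 0
D = EG - F^2 = 1 + (9/4)*q^2 + (9/4)*p^2
expanded: Gamma^p_pp = (G E_p - 2F F_p + F E_q)/(2D), Gamma^p_pq = (G E_q - F G_p)/(2D), Gamma^p_qq = (2G F_q - G G_p - F G_q)/(2D), Gamma^q_pp = (2E F_p - E E_q - F E_p)/(2D), Gamma^q_pq = (E G_p - F E_q)/(2D), Gamma^q_qq = (E G_q - 2F F_q + F G_p)/(2D); substitute and cancel common factors

Answer: Gamma_ppp = 0, Gamma_ppq = 9*q/(9*p^2 + 9*q^2 + 4), Gamma_pqq = 0, Gamma_qpp = 0, Gamma_qpq = 9*p/(9*p^2 + 9*q^2 + 4), Gamma_qqq = 0


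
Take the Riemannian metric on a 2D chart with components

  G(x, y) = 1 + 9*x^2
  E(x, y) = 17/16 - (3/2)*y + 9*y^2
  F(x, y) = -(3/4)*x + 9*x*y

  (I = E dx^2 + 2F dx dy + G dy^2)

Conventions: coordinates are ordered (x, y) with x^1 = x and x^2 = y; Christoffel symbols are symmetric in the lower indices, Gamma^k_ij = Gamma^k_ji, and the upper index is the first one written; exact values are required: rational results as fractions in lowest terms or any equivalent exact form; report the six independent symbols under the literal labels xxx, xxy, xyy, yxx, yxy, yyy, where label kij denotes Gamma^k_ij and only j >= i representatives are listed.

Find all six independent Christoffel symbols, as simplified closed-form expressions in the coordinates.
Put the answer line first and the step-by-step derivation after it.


Answer: Gamma_xxx = 0, Gamma_xxy = (144*y - 12)/(144*x^2 + 144*y^2 - 24*y + 17), Gamma_xyy = 0, Gamma_yxx = 0, Gamma_yxy = 144*x/(144*x^2 + 144*y^2 - 24*y + 17), Gamma_yyy = 0

E = 17/16 - (3/2)*y + 9*y^2; F = -(3/4)*x + 9*x*y; G = 1 + 9*x^2
Gamma^k_ij = (1/2) g^{kl} (d_i g_jl + d_j g_il - d_l g_ij), with g^inv = (1/(EG-F^2)) [[G, -F], [-F, E]]
first partials: E_x = 0, E_y = -3/2 + 18*y, F_x = -3/4 + 9*y, F_y = 9*x, G_x = 18*x, G_y = 0
D = EG - F^2 = 17/16 - (3/2)*y + 9*y^2 + 9*x^2
expanded: Gamma^x_xx = (G E_x - 2F F_x + F E_y)/(2D), Gamma^x_xy = (G E_y - F G_x)/(2D), Gamma^x_yy = (2G F_y - G G_x - F G_y)/(2D), Gamma^y_xx = (2E F_x - E E_y - F E_x)/(2D), Gamma^y_xy = (E G_x - F E_y)/(2D), Gamma^y_yy = (E G_y - 2F F_y + F G_x)/(2D); substitute and cancel common factors


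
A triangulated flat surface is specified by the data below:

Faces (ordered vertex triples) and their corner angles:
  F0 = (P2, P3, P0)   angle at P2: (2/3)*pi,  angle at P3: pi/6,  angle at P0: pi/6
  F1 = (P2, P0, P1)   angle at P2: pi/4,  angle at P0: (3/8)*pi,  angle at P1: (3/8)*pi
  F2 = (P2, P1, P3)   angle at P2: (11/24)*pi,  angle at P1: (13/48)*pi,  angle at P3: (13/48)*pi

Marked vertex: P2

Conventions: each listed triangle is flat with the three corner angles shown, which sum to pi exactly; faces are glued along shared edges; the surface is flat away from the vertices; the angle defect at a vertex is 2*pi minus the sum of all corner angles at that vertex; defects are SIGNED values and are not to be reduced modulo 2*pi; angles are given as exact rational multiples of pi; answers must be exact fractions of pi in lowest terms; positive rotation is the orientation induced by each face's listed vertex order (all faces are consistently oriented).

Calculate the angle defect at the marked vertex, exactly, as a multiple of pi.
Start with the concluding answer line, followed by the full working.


Answer: defect(P2) = (5/8)*pi

Sum of corner angles at P2: (11/8)*pi
defect = 2*pi - (11/8)*pi
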